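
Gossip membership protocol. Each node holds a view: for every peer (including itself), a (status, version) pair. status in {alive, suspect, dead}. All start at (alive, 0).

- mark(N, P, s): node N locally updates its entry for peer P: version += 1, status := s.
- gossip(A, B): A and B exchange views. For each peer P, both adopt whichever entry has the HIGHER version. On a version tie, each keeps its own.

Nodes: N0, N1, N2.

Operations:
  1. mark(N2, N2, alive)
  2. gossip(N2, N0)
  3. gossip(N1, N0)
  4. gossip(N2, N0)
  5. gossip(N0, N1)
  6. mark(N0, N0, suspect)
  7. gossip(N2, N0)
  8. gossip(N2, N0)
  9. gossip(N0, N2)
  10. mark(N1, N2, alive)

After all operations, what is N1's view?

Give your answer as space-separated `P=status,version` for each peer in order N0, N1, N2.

Answer: N0=alive,0 N1=alive,0 N2=alive,2

Derivation:
Op 1: N2 marks N2=alive -> (alive,v1)
Op 2: gossip N2<->N0 -> N2.N0=(alive,v0) N2.N1=(alive,v0) N2.N2=(alive,v1) | N0.N0=(alive,v0) N0.N1=(alive,v0) N0.N2=(alive,v1)
Op 3: gossip N1<->N0 -> N1.N0=(alive,v0) N1.N1=(alive,v0) N1.N2=(alive,v1) | N0.N0=(alive,v0) N0.N1=(alive,v0) N0.N2=(alive,v1)
Op 4: gossip N2<->N0 -> N2.N0=(alive,v0) N2.N1=(alive,v0) N2.N2=(alive,v1) | N0.N0=(alive,v0) N0.N1=(alive,v0) N0.N2=(alive,v1)
Op 5: gossip N0<->N1 -> N0.N0=(alive,v0) N0.N1=(alive,v0) N0.N2=(alive,v1) | N1.N0=(alive,v0) N1.N1=(alive,v0) N1.N2=(alive,v1)
Op 6: N0 marks N0=suspect -> (suspect,v1)
Op 7: gossip N2<->N0 -> N2.N0=(suspect,v1) N2.N1=(alive,v0) N2.N2=(alive,v1) | N0.N0=(suspect,v1) N0.N1=(alive,v0) N0.N2=(alive,v1)
Op 8: gossip N2<->N0 -> N2.N0=(suspect,v1) N2.N1=(alive,v0) N2.N2=(alive,v1) | N0.N0=(suspect,v1) N0.N1=(alive,v0) N0.N2=(alive,v1)
Op 9: gossip N0<->N2 -> N0.N0=(suspect,v1) N0.N1=(alive,v0) N0.N2=(alive,v1) | N2.N0=(suspect,v1) N2.N1=(alive,v0) N2.N2=(alive,v1)
Op 10: N1 marks N2=alive -> (alive,v2)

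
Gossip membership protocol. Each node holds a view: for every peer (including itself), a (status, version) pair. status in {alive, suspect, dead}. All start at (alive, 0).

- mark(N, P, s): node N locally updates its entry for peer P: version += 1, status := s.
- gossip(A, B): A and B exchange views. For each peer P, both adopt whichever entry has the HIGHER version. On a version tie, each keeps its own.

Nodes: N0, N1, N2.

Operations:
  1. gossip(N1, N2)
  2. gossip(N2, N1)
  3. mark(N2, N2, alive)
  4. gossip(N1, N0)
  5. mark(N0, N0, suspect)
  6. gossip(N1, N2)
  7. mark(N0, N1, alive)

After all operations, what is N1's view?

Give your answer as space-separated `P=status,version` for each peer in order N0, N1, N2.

Op 1: gossip N1<->N2 -> N1.N0=(alive,v0) N1.N1=(alive,v0) N1.N2=(alive,v0) | N2.N0=(alive,v0) N2.N1=(alive,v0) N2.N2=(alive,v0)
Op 2: gossip N2<->N1 -> N2.N0=(alive,v0) N2.N1=(alive,v0) N2.N2=(alive,v0) | N1.N0=(alive,v0) N1.N1=(alive,v0) N1.N2=(alive,v0)
Op 3: N2 marks N2=alive -> (alive,v1)
Op 4: gossip N1<->N0 -> N1.N0=(alive,v0) N1.N1=(alive,v0) N1.N2=(alive,v0) | N0.N0=(alive,v0) N0.N1=(alive,v0) N0.N2=(alive,v0)
Op 5: N0 marks N0=suspect -> (suspect,v1)
Op 6: gossip N1<->N2 -> N1.N0=(alive,v0) N1.N1=(alive,v0) N1.N2=(alive,v1) | N2.N0=(alive,v0) N2.N1=(alive,v0) N2.N2=(alive,v1)
Op 7: N0 marks N1=alive -> (alive,v1)

Answer: N0=alive,0 N1=alive,0 N2=alive,1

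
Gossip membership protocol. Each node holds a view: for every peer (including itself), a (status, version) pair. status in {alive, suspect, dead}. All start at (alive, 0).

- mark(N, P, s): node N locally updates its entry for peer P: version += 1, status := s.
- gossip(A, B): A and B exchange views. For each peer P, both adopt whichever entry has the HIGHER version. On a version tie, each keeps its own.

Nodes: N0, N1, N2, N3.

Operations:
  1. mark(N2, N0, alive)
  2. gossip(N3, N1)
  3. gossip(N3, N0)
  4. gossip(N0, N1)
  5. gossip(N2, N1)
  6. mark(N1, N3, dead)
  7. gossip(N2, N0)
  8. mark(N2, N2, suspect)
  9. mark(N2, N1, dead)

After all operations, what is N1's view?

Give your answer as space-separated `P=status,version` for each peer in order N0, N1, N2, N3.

Answer: N0=alive,1 N1=alive,0 N2=alive,0 N3=dead,1

Derivation:
Op 1: N2 marks N0=alive -> (alive,v1)
Op 2: gossip N3<->N1 -> N3.N0=(alive,v0) N3.N1=(alive,v0) N3.N2=(alive,v0) N3.N3=(alive,v0) | N1.N0=(alive,v0) N1.N1=(alive,v0) N1.N2=(alive,v0) N1.N3=(alive,v0)
Op 3: gossip N3<->N0 -> N3.N0=(alive,v0) N3.N1=(alive,v0) N3.N2=(alive,v0) N3.N3=(alive,v0) | N0.N0=(alive,v0) N0.N1=(alive,v0) N0.N2=(alive,v0) N0.N3=(alive,v0)
Op 4: gossip N0<->N1 -> N0.N0=(alive,v0) N0.N1=(alive,v0) N0.N2=(alive,v0) N0.N3=(alive,v0) | N1.N0=(alive,v0) N1.N1=(alive,v0) N1.N2=(alive,v0) N1.N3=(alive,v0)
Op 5: gossip N2<->N1 -> N2.N0=(alive,v1) N2.N1=(alive,v0) N2.N2=(alive,v0) N2.N3=(alive,v0) | N1.N0=(alive,v1) N1.N1=(alive,v0) N1.N2=(alive,v0) N1.N3=(alive,v0)
Op 6: N1 marks N3=dead -> (dead,v1)
Op 7: gossip N2<->N0 -> N2.N0=(alive,v1) N2.N1=(alive,v0) N2.N2=(alive,v0) N2.N3=(alive,v0) | N0.N0=(alive,v1) N0.N1=(alive,v0) N0.N2=(alive,v0) N0.N3=(alive,v0)
Op 8: N2 marks N2=suspect -> (suspect,v1)
Op 9: N2 marks N1=dead -> (dead,v1)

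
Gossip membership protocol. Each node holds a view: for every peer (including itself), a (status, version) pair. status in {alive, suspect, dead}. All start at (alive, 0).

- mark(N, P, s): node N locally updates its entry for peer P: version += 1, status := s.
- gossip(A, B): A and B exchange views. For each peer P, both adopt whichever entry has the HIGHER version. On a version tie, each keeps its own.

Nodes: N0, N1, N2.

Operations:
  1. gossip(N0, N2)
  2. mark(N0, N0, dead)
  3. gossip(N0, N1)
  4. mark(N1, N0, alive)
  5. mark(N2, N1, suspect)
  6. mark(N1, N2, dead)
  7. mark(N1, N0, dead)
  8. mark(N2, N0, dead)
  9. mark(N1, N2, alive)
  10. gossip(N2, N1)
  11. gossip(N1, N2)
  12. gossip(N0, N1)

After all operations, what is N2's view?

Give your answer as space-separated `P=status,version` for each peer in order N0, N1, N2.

Op 1: gossip N0<->N2 -> N0.N0=(alive,v0) N0.N1=(alive,v0) N0.N2=(alive,v0) | N2.N0=(alive,v0) N2.N1=(alive,v0) N2.N2=(alive,v0)
Op 2: N0 marks N0=dead -> (dead,v1)
Op 3: gossip N0<->N1 -> N0.N0=(dead,v1) N0.N1=(alive,v0) N0.N2=(alive,v0) | N1.N0=(dead,v1) N1.N1=(alive,v0) N1.N2=(alive,v0)
Op 4: N1 marks N0=alive -> (alive,v2)
Op 5: N2 marks N1=suspect -> (suspect,v1)
Op 6: N1 marks N2=dead -> (dead,v1)
Op 7: N1 marks N0=dead -> (dead,v3)
Op 8: N2 marks N0=dead -> (dead,v1)
Op 9: N1 marks N2=alive -> (alive,v2)
Op 10: gossip N2<->N1 -> N2.N0=(dead,v3) N2.N1=(suspect,v1) N2.N2=(alive,v2) | N1.N0=(dead,v3) N1.N1=(suspect,v1) N1.N2=(alive,v2)
Op 11: gossip N1<->N2 -> N1.N0=(dead,v3) N1.N1=(suspect,v1) N1.N2=(alive,v2) | N2.N0=(dead,v3) N2.N1=(suspect,v1) N2.N2=(alive,v2)
Op 12: gossip N0<->N1 -> N0.N0=(dead,v3) N0.N1=(suspect,v1) N0.N2=(alive,v2) | N1.N0=(dead,v3) N1.N1=(suspect,v1) N1.N2=(alive,v2)

Answer: N0=dead,3 N1=suspect,1 N2=alive,2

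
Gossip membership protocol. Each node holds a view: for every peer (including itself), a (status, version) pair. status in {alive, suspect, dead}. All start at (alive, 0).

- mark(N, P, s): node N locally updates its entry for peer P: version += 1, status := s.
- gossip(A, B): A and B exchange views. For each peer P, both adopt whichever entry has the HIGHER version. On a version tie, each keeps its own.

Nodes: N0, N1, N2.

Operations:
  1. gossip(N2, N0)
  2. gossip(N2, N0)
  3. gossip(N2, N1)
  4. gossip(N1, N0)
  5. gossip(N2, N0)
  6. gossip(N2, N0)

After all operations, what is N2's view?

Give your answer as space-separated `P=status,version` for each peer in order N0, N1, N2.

Op 1: gossip N2<->N0 -> N2.N0=(alive,v0) N2.N1=(alive,v0) N2.N2=(alive,v0) | N0.N0=(alive,v0) N0.N1=(alive,v0) N0.N2=(alive,v0)
Op 2: gossip N2<->N0 -> N2.N0=(alive,v0) N2.N1=(alive,v0) N2.N2=(alive,v0) | N0.N0=(alive,v0) N0.N1=(alive,v0) N0.N2=(alive,v0)
Op 3: gossip N2<->N1 -> N2.N0=(alive,v0) N2.N1=(alive,v0) N2.N2=(alive,v0) | N1.N0=(alive,v0) N1.N1=(alive,v0) N1.N2=(alive,v0)
Op 4: gossip N1<->N0 -> N1.N0=(alive,v0) N1.N1=(alive,v0) N1.N2=(alive,v0) | N0.N0=(alive,v0) N0.N1=(alive,v0) N0.N2=(alive,v0)
Op 5: gossip N2<->N0 -> N2.N0=(alive,v0) N2.N1=(alive,v0) N2.N2=(alive,v0) | N0.N0=(alive,v0) N0.N1=(alive,v0) N0.N2=(alive,v0)
Op 6: gossip N2<->N0 -> N2.N0=(alive,v0) N2.N1=(alive,v0) N2.N2=(alive,v0) | N0.N0=(alive,v0) N0.N1=(alive,v0) N0.N2=(alive,v0)

Answer: N0=alive,0 N1=alive,0 N2=alive,0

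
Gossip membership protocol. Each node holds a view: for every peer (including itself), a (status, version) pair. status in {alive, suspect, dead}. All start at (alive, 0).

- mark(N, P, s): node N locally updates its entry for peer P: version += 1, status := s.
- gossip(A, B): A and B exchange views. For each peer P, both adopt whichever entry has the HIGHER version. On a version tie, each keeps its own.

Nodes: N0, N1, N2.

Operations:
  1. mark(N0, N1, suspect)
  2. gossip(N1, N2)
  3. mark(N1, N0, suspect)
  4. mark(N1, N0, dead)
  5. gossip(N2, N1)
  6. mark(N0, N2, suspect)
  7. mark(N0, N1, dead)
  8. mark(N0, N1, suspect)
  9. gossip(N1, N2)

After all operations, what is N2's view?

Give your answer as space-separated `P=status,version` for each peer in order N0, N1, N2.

Answer: N0=dead,2 N1=alive,0 N2=alive,0

Derivation:
Op 1: N0 marks N1=suspect -> (suspect,v1)
Op 2: gossip N1<->N2 -> N1.N0=(alive,v0) N1.N1=(alive,v0) N1.N2=(alive,v0) | N2.N0=(alive,v0) N2.N1=(alive,v0) N2.N2=(alive,v0)
Op 3: N1 marks N0=suspect -> (suspect,v1)
Op 4: N1 marks N0=dead -> (dead,v2)
Op 5: gossip N2<->N1 -> N2.N0=(dead,v2) N2.N1=(alive,v0) N2.N2=(alive,v0) | N1.N0=(dead,v2) N1.N1=(alive,v0) N1.N2=(alive,v0)
Op 6: N0 marks N2=suspect -> (suspect,v1)
Op 7: N0 marks N1=dead -> (dead,v2)
Op 8: N0 marks N1=suspect -> (suspect,v3)
Op 9: gossip N1<->N2 -> N1.N0=(dead,v2) N1.N1=(alive,v0) N1.N2=(alive,v0) | N2.N0=(dead,v2) N2.N1=(alive,v0) N2.N2=(alive,v0)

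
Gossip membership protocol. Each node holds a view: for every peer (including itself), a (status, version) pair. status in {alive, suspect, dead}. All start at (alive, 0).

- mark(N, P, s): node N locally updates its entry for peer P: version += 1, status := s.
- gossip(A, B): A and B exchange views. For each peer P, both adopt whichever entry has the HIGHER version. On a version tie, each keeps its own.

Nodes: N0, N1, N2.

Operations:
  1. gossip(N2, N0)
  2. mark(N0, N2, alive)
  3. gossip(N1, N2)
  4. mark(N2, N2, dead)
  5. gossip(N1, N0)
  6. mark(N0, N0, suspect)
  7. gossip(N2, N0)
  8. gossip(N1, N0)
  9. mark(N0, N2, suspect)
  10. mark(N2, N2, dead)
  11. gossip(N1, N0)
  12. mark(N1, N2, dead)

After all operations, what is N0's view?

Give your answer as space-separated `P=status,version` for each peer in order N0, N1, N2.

Op 1: gossip N2<->N0 -> N2.N0=(alive,v0) N2.N1=(alive,v0) N2.N2=(alive,v0) | N0.N0=(alive,v0) N0.N1=(alive,v0) N0.N2=(alive,v0)
Op 2: N0 marks N2=alive -> (alive,v1)
Op 3: gossip N1<->N2 -> N1.N0=(alive,v0) N1.N1=(alive,v0) N1.N2=(alive,v0) | N2.N0=(alive,v0) N2.N1=(alive,v0) N2.N2=(alive,v0)
Op 4: N2 marks N2=dead -> (dead,v1)
Op 5: gossip N1<->N0 -> N1.N0=(alive,v0) N1.N1=(alive,v0) N1.N2=(alive,v1) | N0.N0=(alive,v0) N0.N1=(alive,v0) N0.N2=(alive,v1)
Op 6: N0 marks N0=suspect -> (suspect,v1)
Op 7: gossip N2<->N0 -> N2.N0=(suspect,v1) N2.N1=(alive,v0) N2.N2=(dead,v1) | N0.N0=(suspect,v1) N0.N1=(alive,v0) N0.N2=(alive,v1)
Op 8: gossip N1<->N0 -> N1.N0=(suspect,v1) N1.N1=(alive,v0) N1.N2=(alive,v1) | N0.N0=(suspect,v1) N0.N1=(alive,v0) N0.N2=(alive,v1)
Op 9: N0 marks N2=suspect -> (suspect,v2)
Op 10: N2 marks N2=dead -> (dead,v2)
Op 11: gossip N1<->N0 -> N1.N0=(suspect,v1) N1.N1=(alive,v0) N1.N2=(suspect,v2) | N0.N0=(suspect,v1) N0.N1=(alive,v0) N0.N2=(suspect,v2)
Op 12: N1 marks N2=dead -> (dead,v3)

Answer: N0=suspect,1 N1=alive,0 N2=suspect,2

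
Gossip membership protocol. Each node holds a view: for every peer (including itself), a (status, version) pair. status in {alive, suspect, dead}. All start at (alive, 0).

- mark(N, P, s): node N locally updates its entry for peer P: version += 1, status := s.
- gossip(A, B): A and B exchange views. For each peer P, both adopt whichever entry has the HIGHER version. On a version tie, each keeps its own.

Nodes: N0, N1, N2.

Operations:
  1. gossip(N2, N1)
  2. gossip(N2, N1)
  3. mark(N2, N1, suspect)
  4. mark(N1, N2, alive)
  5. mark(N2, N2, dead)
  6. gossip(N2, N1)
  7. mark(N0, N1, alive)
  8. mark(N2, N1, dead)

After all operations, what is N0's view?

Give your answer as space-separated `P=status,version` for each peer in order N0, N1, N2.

Answer: N0=alive,0 N1=alive,1 N2=alive,0

Derivation:
Op 1: gossip N2<->N1 -> N2.N0=(alive,v0) N2.N1=(alive,v0) N2.N2=(alive,v0) | N1.N0=(alive,v0) N1.N1=(alive,v0) N1.N2=(alive,v0)
Op 2: gossip N2<->N1 -> N2.N0=(alive,v0) N2.N1=(alive,v0) N2.N2=(alive,v0) | N1.N0=(alive,v0) N1.N1=(alive,v0) N1.N2=(alive,v0)
Op 3: N2 marks N1=suspect -> (suspect,v1)
Op 4: N1 marks N2=alive -> (alive,v1)
Op 5: N2 marks N2=dead -> (dead,v1)
Op 6: gossip N2<->N1 -> N2.N0=(alive,v0) N2.N1=(suspect,v1) N2.N2=(dead,v1) | N1.N0=(alive,v0) N1.N1=(suspect,v1) N1.N2=(alive,v1)
Op 7: N0 marks N1=alive -> (alive,v1)
Op 8: N2 marks N1=dead -> (dead,v2)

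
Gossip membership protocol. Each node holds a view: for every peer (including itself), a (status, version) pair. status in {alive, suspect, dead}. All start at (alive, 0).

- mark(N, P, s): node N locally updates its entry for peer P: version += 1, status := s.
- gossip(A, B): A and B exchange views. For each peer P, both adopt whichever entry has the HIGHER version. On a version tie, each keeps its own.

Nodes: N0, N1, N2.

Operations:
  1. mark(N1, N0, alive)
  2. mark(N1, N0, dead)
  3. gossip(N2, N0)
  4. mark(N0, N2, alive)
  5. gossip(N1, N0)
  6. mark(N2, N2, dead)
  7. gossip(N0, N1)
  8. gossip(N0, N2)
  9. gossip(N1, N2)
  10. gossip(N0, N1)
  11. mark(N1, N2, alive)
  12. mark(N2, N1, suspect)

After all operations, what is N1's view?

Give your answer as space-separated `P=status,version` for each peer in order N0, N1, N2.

Answer: N0=dead,2 N1=alive,0 N2=alive,2

Derivation:
Op 1: N1 marks N0=alive -> (alive,v1)
Op 2: N1 marks N0=dead -> (dead,v2)
Op 3: gossip N2<->N0 -> N2.N0=(alive,v0) N2.N1=(alive,v0) N2.N2=(alive,v0) | N0.N0=(alive,v0) N0.N1=(alive,v0) N0.N2=(alive,v0)
Op 4: N0 marks N2=alive -> (alive,v1)
Op 5: gossip N1<->N0 -> N1.N0=(dead,v2) N1.N1=(alive,v0) N1.N2=(alive,v1) | N0.N0=(dead,v2) N0.N1=(alive,v0) N0.N2=(alive,v1)
Op 6: N2 marks N2=dead -> (dead,v1)
Op 7: gossip N0<->N1 -> N0.N0=(dead,v2) N0.N1=(alive,v0) N0.N2=(alive,v1) | N1.N0=(dead,v2) N1.N1=(alive,v0) N1.N2=(alive,v1)
Op 8: gossip N0<->N2 -> N0.N0=(dead,v2) N0.N1=(alive,v0) N0.N2=(alive,v1) | N2.N0=(dead,v2) N2.N1=(alive,v0) N2.N2=(dead,v1)
Op 9: gossip N1<->N2 -> N1.N0=(dead,v2) N1.N1=(alive,v0) N1.N2=(alive,v1) | N2.N0=(dead,v2) N2.N1=(alive,v0) N2.N2=(dead,v1)
Op 10: gossip N0<->N1 -> N0.N0=(dead,v2) N0.N1=(alive,v0) N0.N2=(alive,v1) | N1.N0=(dead,v2) N1.N1=(alive,v0) N1.N2=(alive,v1)
Op 11: N1 marks N2=alive -> (alive,v2)
Op 12: N2 marks N1=suspect -> (suspect,v1)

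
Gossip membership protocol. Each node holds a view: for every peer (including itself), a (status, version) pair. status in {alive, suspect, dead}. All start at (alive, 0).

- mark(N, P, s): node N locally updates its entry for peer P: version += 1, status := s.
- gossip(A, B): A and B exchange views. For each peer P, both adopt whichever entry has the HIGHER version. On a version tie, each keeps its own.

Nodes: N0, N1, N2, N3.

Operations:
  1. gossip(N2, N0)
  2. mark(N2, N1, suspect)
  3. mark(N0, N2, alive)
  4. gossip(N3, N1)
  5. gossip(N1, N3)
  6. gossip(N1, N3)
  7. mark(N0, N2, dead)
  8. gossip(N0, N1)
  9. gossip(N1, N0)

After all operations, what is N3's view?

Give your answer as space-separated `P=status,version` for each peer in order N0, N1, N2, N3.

Answer: N0=alive,0 N1=alive,0 N2=alive,0 N3=alive,0

Derivation:
Op 1: gossip N2<->N0 -> N2.N0=(alive,v0) N2.N1=(alive,v0) N2.N2=(alive,v0) N2.N3=(alive,v0) | N0.N0=(alive,v0) N0.N1=(alive,v0) N0.N2=(alive,v0) N0.N3=(alive,v0)
Op 2: N2 marks N1=suspect -> (suspect,v1)
Op 3: N0 marks N2=alive -> (alive,v1)
Op 4: gossip N3<->N1 -> N3.N0=(alive,v0) N3.N1=(alive,v0) N3.N2=(alive,v0) N3.N3=(alive,v0) | N1.N0=(alive,v0) N1.N1=(alive,v0) N1.N2=(alive,v0) N1.N3=(alive,v0)
Op 5: gossip N1<->N3 -> N1.N0=(alive,v0) N1.N1=(alive,v0) N1.N2=(alive,v0) N1.N3=(alive,v0) | N3.N0=(alive,v0) N3.N1=(alive,v0) N3.N2=(alive,v0) N3.N3=(alive,v0)
Op 6: gossip N1<->N3 -> N1.N0=(alive,v0) N1.N1=(alive,v0) N1.N2=(alive,v0) N1.N3=(alive,v0) | N3.N0=(alive,v0) N3.N1=(alive,v0) N3.N2=(alive,v0) N3.N3=(alive,v0)
Op 7: N0 marks N2=dead -> (dead,v2)
Op 8: gossip N0<->N1 -> N0.N0=(alive,v0) N0.N1=(alive,v0) N0.N2=(dead,v2) N0.N3=(alive,v0) | N1.N0=(alive,v0) N1.N1=(alive,v0) N1.N2=(dead,v2) N1.N3=(alive,v0)
Op 9: gossip N1<->N0 -> N1.N0=(alive,v0) N1.N1=(alive,v0) N1.N2=(dead,v2) N1.N3=(alive,v0) | N0.N0=(alive,v0) N0.N1=(alive,v0) N0.N2=(dead,v2) N0.N3=(alive,v0)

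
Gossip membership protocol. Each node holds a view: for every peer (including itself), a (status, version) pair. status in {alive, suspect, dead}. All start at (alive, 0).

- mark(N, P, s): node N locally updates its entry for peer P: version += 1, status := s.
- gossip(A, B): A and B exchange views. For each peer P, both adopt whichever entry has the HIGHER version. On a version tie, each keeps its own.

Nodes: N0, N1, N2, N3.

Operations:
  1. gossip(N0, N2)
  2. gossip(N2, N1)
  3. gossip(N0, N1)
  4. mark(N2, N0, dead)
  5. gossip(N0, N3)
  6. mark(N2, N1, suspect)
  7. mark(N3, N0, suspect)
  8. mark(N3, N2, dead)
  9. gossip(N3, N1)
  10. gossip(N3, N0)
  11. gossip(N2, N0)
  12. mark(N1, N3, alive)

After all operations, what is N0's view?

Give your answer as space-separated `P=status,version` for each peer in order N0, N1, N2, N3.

Op 1: gossip N0<->N2 -> N0.N0=(alive,v0) N0.N1=(alive,v0) N0.N2=(alive,v0) N0.N3=(alive,v0) | N2.N0=(alive,v0) N2.N1=(alive,v0) N2.N2=(alive,v0) N2.N3=(alive,v0)
Op 2: gossip N2<->N1 -> N2.N0=(alive,v0) N2.N1=(alive,v0) N2.N2=(alive,v0) N2.N3=(alive,v0) | N1.N0=(alive,v0) N1.N1=(alive,v0) N1.N2=(alive,v0) N1.N3=(alive,v0)
Op 3: gossip N0<->N1 -> N0.N0=(alive,v0) N0.N1=(alive,v0) N0.N2=(alive,v0) N0.N3=(alive,v0) | N1.N0=(alive,v0) N1.N1=(alive,v0) N1.N2=(alive,v0) N1.N3=(alive,v0)
Op 4: N2 marks N0=dead -> (dead,v1)
Op 5: gossip N0<->N3 -> N0.N0=(alive,v0) N0.N1=(alive,v0) N0.N2=(alive,v0) N0.N3=(alive,v0) | N3.N0=(alive,v0) N3.N1=(alive,v0) N3.N2=(alive,v0) N3.N3=(alive,v0)
Op 6: N2 marks N1=suspect -> (suspect,v1)
Op 7: N3 marks N0=suspect -> (suspect,v1)
Op 8: N3 marks N2=dead -> (dead,v1)
Op 9: gossip N3<->N1 -> N3.N0=(suspect,v1) N3.N1=(alive,v0) N3.N2=(dead,v1) N3.N3=(alive,v0) | N1.N0=(suspect,v1) N1.N1=(alive,v0) N1.N2=(dead,v1) N1.N3=(alive,v0)
Op 10: gossip N3<->N0 -> N3.N0=(suspect,v1) N3.N1=(alive,v0) N3.N2=(dead,v1) N3.N3=(alive,v0) | N0.N0=(suspect,v1) N0.N1=(alive,v0) N0.N2=(dead,v1) N0.N3=(alive,v0)
Op 11: gossip N2<->N0 -> N2.N0=(dead,v1) N2.N1=(suspect,v1) N2.N2=(dead,v1) N2.N3=(alive,v0) | N0.N0=(suspect,v1) N0.N1=(suspect,v1) N0.N2=(dead,v1) N0.N3=(alive,v0)
Op 12: N1 marks N3=alive -> (alive,v1)

Answer: N0=suspect,1 N1=suspect,1 N2=dead,1 N3=alive,0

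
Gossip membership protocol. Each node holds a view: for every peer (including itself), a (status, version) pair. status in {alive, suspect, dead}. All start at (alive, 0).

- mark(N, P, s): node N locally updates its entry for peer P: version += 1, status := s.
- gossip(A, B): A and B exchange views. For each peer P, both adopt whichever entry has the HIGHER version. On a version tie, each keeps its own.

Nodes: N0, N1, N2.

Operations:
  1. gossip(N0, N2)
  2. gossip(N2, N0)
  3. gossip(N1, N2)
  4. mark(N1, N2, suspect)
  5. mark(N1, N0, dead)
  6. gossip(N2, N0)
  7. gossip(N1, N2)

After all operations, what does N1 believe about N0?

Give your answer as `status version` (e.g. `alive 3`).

Op 1: gossip N0<->N2 -> N0.N0=(alive,v0) N0.N1=(alive,v0) N0.N2=(alive,v0) | N2.N0=(alive,v0) N2.N1=(alive,v0) N2.N2=(alive,v0)
Op 2: gossip N2<->N0 -> N2.N0=(alive,v0) N2.N1=(alive,v0) N2.N2=(alive,v0) | N0.N0=(alive,v0) N0.N1=(alive,v0) N0.N2=(alive,v0)
Op 3: gossip N1<->N2 -> N1.N0=(alive,v0) N1.N1=(alive,v0) N1.N2=(alive,v0) | N2.N0=(alive,v0) N2.N1=(alive,v0) N2.N2=(alive,v0)
Op 4: N1 marks N2=suspect -> (suspect,v1)
Op 5: N1 marks N0=dead -> (dead,v1)
Op 6: gossip N2<->N0 -> N2.N0=(alive,v0) N2.N1=(alive,v0) N2.N2=(alive,v0) | N0.N0=(alive,v0) N0.N1=(alive,v0) N0.N2=(alive,v0)
Op 7: gossip N1<->N2 -> N1.N0=(dead,v1) N1.N1=(alive,v0) N1.N2=(suspect,v1) | N2.N0=(dead,v1) N2.N1=(alive,v0) N2.N2=(suspect,v1)

Answer: dead 1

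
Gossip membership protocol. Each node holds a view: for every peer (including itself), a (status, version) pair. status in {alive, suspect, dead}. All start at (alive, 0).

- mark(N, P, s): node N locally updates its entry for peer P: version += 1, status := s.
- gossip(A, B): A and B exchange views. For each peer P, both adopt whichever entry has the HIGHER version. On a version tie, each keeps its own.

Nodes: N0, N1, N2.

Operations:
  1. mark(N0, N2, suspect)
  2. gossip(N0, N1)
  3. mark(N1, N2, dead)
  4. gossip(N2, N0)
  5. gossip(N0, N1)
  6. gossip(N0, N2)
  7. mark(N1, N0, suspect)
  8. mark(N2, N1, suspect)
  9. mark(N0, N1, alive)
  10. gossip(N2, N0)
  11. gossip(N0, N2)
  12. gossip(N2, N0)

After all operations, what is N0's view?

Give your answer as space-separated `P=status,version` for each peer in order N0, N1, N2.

Op 1: N0 marks N2=suspect -> (suspect,v1)
Op 2: gossip N0<->N1 -> N0.N0=(alive,v0) N0.N1=(alive,v0) N0.N2=(suspect,v1) | N1.N0=(alive,v0) N1.N1=(alive,v0) N1.N2=(suspect,v1)
Op 3: N1 marks N2=dead -> (dead,v2)
Op 4: gossip N2<->N0 -> N2.N0=(alive,v0) N2.N1=(alive,v0) N2.N2=(suspect,v1) | N0.N0=(alive,v0) N0.N1=(alive,v0) N0.N2=(suspect,v1)
Op 5: gossip N0<->N1 -> N0.N0=(alive,v0) N0.N1=(alive,v0) N0.N2=(dead,v2) | N1.N0=(alive,v0) N1.N1=(alive,v0) N1.N2=(dead,v2)
Op 6: gossip N0<->N2 -> N0.N0=(alive,v0) N0.N1=(alive,v0) N0.N2=(dead,v2) | N2.N0=(alive,v0) N2.N1=(alive,v0) N2.N2=(dead,v2)
Op 7: N1 marks N0=suspect -> (suspect,v1)
Op 8: N2 marks N1=suspect -> (suspect,v1)
Op 9: N0 marks N1=alive -> (alive,v1)
Op 10: gossip N2<->N0 -> N2.N0=(alive,v0) N2.N1=(suspect,v1) N2.N2=(dead,v2) | N0.N0=(alive,v0) N0.N1=(alive,v1) N0.N2=(dead,v2)
Op 11: gossip N0<->N2 -> N0.N0=(alive,v0) N0.N1=(alive,v1) N0.N2=(dead,v2) | N2.N0=(alive,v0) N2.N1=(suspect,v1) N2.N2=(dead,v2)
Op 12: gossip N2<->N0 -> N2.N0=(alive,v0) N2.N1=(suspect,v1) N2.N2=(dead,v2) | N0.N0=(alive,v0) N0.N1=(alive,v1) N0.N2=(dead,v2)

Answer: N0=alive,0 N1=alive,1 N2=dead,2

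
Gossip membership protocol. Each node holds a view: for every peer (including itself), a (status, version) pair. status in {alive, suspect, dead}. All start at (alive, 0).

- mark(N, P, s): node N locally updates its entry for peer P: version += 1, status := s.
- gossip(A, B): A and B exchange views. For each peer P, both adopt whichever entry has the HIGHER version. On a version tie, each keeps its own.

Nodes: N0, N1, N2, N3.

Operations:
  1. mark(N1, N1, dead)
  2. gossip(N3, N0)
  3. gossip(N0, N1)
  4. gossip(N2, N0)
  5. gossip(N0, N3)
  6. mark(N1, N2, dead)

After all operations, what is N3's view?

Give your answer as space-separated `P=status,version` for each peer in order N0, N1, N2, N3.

Op 1: N1 marks N1=dead -> (dead,v1)
Op 2: gossip N3<->N0 -> N3.N0=(alive,v0) N3.N1=(alive,v0) N3.N2=(alive,v0) N3.N3=(alive,v0) | N0.N0=(alive,v0) N0.N1=(alive,v0) N0.N2=(alive,v0) N0.N3=(alive,v0)
Op 3: gossip N0<->N1 -> N0.N0=(alive,v0) N0.N1=(dead,v1) N0.N2=(alive,v0) N0.N3=(alive,v0) | N1.N0=(alive,v0) N1.N1=(dead,v1) N1.N2=(alive,v0) N1.N3=(alive,v0)
Op 4: gossip N2<->N0 -> N2.N0=(alive,v0) N2.N1=(dead,v1) N2.N2=(alive,v0) N2.N3=(alive,v0) | N0.N0=(alive,v0) N0.N1=(dead,v1) N0.N2=(alive,v0) N0.N3=(alive,v0)
Op 5: gossip N0<->N3 -> N0.N0=(alive,v0) N0.N1=(dead,v1) N0.N2=(alive,v0) N0.N3=(alive,v0) | N3.N0=(alive,v0) N3.N1=(dead,v1) N3.N2=(alive,v0) N3.N3=(alive,v0)
Op 6: N1 marks N2=dead -> (dead,v1)

Answer: N0=alive,0 N1=dead,1 N2=alive,0 N3=alive,0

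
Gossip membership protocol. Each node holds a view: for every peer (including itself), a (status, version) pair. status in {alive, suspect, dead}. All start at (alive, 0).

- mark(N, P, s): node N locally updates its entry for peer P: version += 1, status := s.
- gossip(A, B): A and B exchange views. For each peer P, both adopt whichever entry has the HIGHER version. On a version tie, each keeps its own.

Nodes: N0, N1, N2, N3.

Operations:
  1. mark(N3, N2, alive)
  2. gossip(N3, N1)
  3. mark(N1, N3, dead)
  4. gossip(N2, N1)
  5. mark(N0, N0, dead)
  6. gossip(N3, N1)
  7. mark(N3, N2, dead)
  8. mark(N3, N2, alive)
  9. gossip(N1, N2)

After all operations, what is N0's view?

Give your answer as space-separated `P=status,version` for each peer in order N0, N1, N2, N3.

Answer: N0=dead,1 N1=alive,0 N2=alive,0 N3=alive,0

Derivation:
Op 1: N3 marks N2=alive -> (alive,v1)
Op 2: gossip N3<->N1 -> N3.N0=(alive,v0) N3.N1=(alive,v0) N3.N2=(alive,v1) N3.N3=(alive,v0) | N1.N0=(alive,v0) N1.N1=(alive,v0) N1.N2=(alive,v1) N1.N3=(alive,v0)
Op 3: N1 marks N3=dead -> (dead,v1)
Op 4: gossip N2<->N1 -> N2.N0=(alive,v0) N2.N1=(alive,v0) N2.N2=(alive,v1) N2.N3=(dead,v1) | N1.N0=(alive,v0) N1.N1=(alive,v0) N1.N2=(alive,v1) N1.N3=(dead,v1)
Op 5: N0 marks N0=dead -> (dead,v1)
Op 6: gossip N3<->N1 -> N3.N0=(alive,v0) N3.N1=(alive,v0) N3.N2=(alive,v1) N3.N3=(dead,v1) | N1.N0=(alive,v0) N1.N1=(alive,v0) N1.N2=(alive,v1) N1.N3=(dead,v1)
Op 7: N3 marks N2=dead -> (dead,v2)
Op 8: N3 marks N2=alive -> (alive,v3)
Op 9: gossip N1<->N2 -> N1.N0=(alive,v0) N1.N1=(alive,v0) N1.N2=(alive,v1) N1.N3=(dead,v1) | N2.N0=(alive,v0) N2.N1=(alive,v0) N2.N2=(alive,v1) N2.N3=(dead,v1)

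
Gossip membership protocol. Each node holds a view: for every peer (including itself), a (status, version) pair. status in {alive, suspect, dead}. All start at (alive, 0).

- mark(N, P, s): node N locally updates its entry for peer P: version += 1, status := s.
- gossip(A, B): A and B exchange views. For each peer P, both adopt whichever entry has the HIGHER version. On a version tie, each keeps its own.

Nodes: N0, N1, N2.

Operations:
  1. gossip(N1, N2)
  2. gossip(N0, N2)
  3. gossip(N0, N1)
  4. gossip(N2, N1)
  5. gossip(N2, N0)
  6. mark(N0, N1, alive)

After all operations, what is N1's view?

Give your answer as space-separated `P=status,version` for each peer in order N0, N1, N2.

Answer: N0=alive,0 N1=alive,0 N2=alive,0

Derivation:
Op 1: gossip N1<->N2 -> N1.N0=(alive,v0) N1.N1=(alive,v0) N1.N2=(alive,v0) | N2.N0=(alive,v0) N2.N1=(alive,v0) N2.N2=(alive,v0)
Op 2: gossip N0<->N2 -> N0.N0=(alive,v0) N0.N1=(alive,v0) N0.N2=(alive,v0) | N2.N0=(alive,v0) N2.N1=(alive,v0) N2.N2=(alive,v0)
Op 3: gossip N0<->N1 -> N0.N0=(alive,v0) N0.N1=(alive,v0) N0.N2=(alive,v0) | N1.N0=(alive,v0) N1.N1=(alive,v0) N1.N2=(alive,v0)
Op 4: gossip N2<->N1 -> N2.N0=(alive,v0) N2.N1=(alive,v0) N2.N2=(alive,v0) | N1.N0=(alive,v0) N1.N1=(alive,v0) N1.N2=(alive,v0)
Op 5: gossip N2<->N0 -> N2.N0=(alive,v0) N2.N1=(alive,v0) N2.N2=(alive,v0) | N0.N0=(alive,v0) N0.N1=(alive,v0) N0.N2=(alive,v0)
Op 6: N0 marks N1=alive -> (alive,v1)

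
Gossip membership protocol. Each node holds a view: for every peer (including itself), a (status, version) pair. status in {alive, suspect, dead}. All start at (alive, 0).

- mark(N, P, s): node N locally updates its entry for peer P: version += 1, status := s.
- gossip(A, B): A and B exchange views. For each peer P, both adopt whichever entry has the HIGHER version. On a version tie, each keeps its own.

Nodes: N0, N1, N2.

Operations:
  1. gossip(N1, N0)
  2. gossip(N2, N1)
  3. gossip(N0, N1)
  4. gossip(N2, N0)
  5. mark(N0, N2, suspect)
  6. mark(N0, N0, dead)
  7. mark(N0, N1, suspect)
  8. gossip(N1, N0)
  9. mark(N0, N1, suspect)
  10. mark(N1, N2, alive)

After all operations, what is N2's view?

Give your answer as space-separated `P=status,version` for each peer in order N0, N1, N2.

Op 1: gossip N1<->N0 -> N1.N0=(alive,v0) N1.N1=(alive,v0) N1.N2=(alive,v0) | N0.N0=(alive,v0) N0.N1=(alive,v0) N0.N2=(alive,v0)
Op 2: gossip N2<->N1 -> N2.N0=(alive,v0) N2.N1=(alive,v0) N2.N2=(alive,v0) | N1.N0=(alive,v0) N1.N1=(alive,v0) N1.N2=(alive,v0)
Op 3: gossip N0<->N1 -> N0.N0=(alive,v0) N0.N1=(alive,v0) N0.N2=(alive,v0) | N1.N0=(alive,v0) N1.N1=(alive,v0) N1.N2=(alive,v0)
Op 4: gossip N2<->N0 -> N2.N0=(alive,v0) N2.N1=(alive,v0) N2.N2=(alive,v0) | N0.N0=(alive,v0) N0.N1=(alive,v0) N0.N2=(alive,v0)
Op 5: N0 marks N2=suspect -> (suspect,v1)
Op 6: N0 marks N0=dead -> (dead,v1)
Op 7: N0 marks N1=suspect -> (suspect,v1)
Op 8: gossip N1<->N0 -> N1.N0=(dead,v1) N1.N1=(suspect,v1) N1.N2=(suspect,v1) | N0.N0=(dead,v1) N0.N1=(suspect,v1) N0.N2=(suspect,v1)
Op 9: N0 marks N1=suspect -> (suspect,v2)
Op 10: N1 marks N2=alive -> (alive,v2)

Answer: N0=alive,0 N1=alive,0 N2=alive,0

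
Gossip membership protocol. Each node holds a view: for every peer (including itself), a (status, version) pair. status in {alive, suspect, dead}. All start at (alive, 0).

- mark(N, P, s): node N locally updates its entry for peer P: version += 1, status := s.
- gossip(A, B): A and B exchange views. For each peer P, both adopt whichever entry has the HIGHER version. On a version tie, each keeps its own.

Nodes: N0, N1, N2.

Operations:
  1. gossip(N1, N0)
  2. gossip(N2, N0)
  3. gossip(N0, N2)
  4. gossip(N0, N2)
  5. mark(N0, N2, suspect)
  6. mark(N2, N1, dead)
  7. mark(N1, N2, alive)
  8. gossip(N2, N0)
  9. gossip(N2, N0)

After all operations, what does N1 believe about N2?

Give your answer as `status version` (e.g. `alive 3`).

Op 1: gossip N1<->N0 -> N1.N0=(alive,v0) N1.N1=(alive,v0) N1.N2=(alive,v0) | N0.N0=(alive,v0) N0.N1=(alive,v0) N0.N2=(alive,v0)
Op 2: gossip N2<->N0 -> N2.N0=(alive,v0) N2.N1=(alive,v0) N2.N2=(alive,v0) | N0.N0=(alive,v0) N0.N1=(alive,v0) N0.N2=(alive,v0)
Op 3: gossip N0<->N2 -> N0.N0=(alive,v0) N0.N1=(alive,v0) N0.N2=(alive,v0) | N2.N0=(alive,v0) N2.N1=(alive,v0) N2.N2=(alive,v0)
Op 4: gossip N0<->N2 -> N0.N0=(alive,v0) N0.N1=(alive,v0) N0.N2=(alive,v0) | N2.N0=(alive,v0) N2.N1=(alive,v0) N2.N2=(alive,v0)
Op 5: N0 marks N2=suspect -> (suspect,v1)
Op 6: N2 marks N1=dead -> (dead,v1)
Op 7: N1 marks N2=alive -> (alive,v1)
Op 8: gossip N2<->N0 -> N2.N0=(alive,v0) N2.N1=(dead,v1) N2.N2=(suspect,v1) | N0.N0=(alive,v0) N0.N1=(dead,v1) N0.N2=(suspect,v1)
Op 9: gossip N2<->N0 -> N2.N0=(alive,v0) N2.N1=(dead,v1) N2.N2=(suspect,v1) | N0.N0=(alive,v0) N0.N1=(dead,v1) N0.N2=(suspect,v1)

Answer: alive 1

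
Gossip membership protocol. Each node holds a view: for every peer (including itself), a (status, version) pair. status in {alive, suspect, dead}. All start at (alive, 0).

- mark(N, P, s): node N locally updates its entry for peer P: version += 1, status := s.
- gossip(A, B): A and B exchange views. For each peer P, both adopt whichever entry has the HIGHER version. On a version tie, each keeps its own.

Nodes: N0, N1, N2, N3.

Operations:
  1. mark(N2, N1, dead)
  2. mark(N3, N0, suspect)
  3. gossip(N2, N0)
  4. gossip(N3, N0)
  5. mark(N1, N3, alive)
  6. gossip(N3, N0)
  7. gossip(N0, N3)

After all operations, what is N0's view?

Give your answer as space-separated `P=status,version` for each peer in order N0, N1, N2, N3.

Op 1: N2 marks N1=dead -> (dead,v1)
Op 2: N3 marks N0=suspect -> (suspect,v1)
Op 3: gossip N2<->N0 -> N2.N0=(alive,v0) N2.N1=(dead,v1) N2.N2=(alive,v0) N2.N3=(alive,v0) | N0.N0=(alive,v0) N0.N1=(dead,v1) N0.N2=(alive,v0) N0.N3=(alive,v0)
Op 4: gossip N3<->N0 -> N3.N0=(suspect,v1) N3.N1=(dead,v1) N3.N2=(alive,v0) N3.N3=(alive,v0) | N0.N0=(suspect,v1) N0.N1=(dead,v1) N0.N2=(alive,v0) N0.N3=(alive,v0)
Op 5: N1 marks N3=alive -> (alive,v1)
Op 6: gossip N3<->N0 -> N3.N0=(suspect,v1) N3.N1=(dead,v1) N3.N2=(alive,v0) N3.N3=(alive,v0) | N0.N0=(suspect,v1) N0.N1=(dead,v1) N0.N2=(alive,v0) N0.N3=(alive,v0)
Op 7: gossip N0<->N3 -> N0.N0=(suspect,v1) N0.N1=(dead,v1) N0.N2=(alive,v0) N0.N3=(alive,v0) | N3.N0=(suspect,v1) N3.N1=(dead,v1) N3.N2=(alive,v0) N3.N3=(alive,v0)

Answer: N0=suspect,1 N1=dead,1 N2=alive,0 N3=alive,0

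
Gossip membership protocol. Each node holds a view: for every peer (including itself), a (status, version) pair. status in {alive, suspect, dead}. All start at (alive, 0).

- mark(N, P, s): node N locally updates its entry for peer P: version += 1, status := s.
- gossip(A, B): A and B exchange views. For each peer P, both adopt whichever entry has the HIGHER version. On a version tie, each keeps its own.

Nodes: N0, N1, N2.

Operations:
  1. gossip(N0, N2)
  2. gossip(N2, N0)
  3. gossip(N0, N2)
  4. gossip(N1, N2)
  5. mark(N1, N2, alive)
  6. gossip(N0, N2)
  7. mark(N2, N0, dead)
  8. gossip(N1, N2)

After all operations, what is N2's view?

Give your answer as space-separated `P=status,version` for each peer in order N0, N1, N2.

Op 1: gossip N0<->N2 -> N0.N0=(alive,v0) N0.N1=(alive,v0) N0.N2=(alive,v0) | N2.N0=(alive,v0) N2.N1=(alive,v0) N2.N2=(alive,v0)
Op 2: gossip N2<->N0 -> N2.N0=(alive,v0) N2.N1=(alive,v0) N2.N2=(alive,v0) | N0.N0=(alive,v0) N0.N1=(alive,v0) N0.N2=(alive,v0)
Op 3: gossip N0<->N2 -> N0.N0=(alive,v0) N0.N1=(alive,v0) N0.N2=(alive,v0) | N2.N0=(alive,v0) N2.N1=(alive,v0) N2.N2=(alive,v0)
Op 4: gossip N1<->N2 -> N1.N0=(alive,v0) N1.N1=(alive,v0) N1.N2=(alive,v0) | N2.N0=(alive,v0) N2.N1=(alive,v0) N2.N2=(alive,v0)
Op 5: N1 marks N2=alive -> (alive,v1)
Op 6: gossip N0<->N2 -> N0.N0=(alive,v0) N0.N1=(alive,v0) N0.N2=(alive,v0) | N2.N0=(alive,v0) N2.N1=(alive,v0) N2.N2=(alive,v0)
Op 7: N2 marks N0=dead -> (dead,v1)
Op 8: gossip N1<->N2 -> N1.N0=(dead,v1) N1.N1=(alive,v0) N1.N2=(alive,v1) | N2.N0=(dead,v1) N2.N1=(alive,v0) N2.N2=(alive,v1)

Answer: N0=dead,1 N1=alive,0 N2=alive,1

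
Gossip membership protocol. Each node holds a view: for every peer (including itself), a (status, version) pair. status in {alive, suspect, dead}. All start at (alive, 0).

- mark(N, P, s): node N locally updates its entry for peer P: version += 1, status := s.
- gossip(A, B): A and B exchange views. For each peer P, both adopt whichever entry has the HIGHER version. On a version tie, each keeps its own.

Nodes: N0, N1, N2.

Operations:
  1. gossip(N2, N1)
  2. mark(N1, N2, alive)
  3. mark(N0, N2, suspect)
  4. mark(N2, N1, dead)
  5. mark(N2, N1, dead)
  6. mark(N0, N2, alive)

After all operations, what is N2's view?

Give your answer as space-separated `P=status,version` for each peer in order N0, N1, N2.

Op 1: gossip N2<->N1 -> N2.N0=(alive,v0) N2.N1=(alive,v0) N2.N2=(alive,v0) | N1.N0=(alive,v0) N1.N1=(alive,v0) N1.N2=(alive,v0)
Op 2: N1 marks N2=alive -> (alive,v1)
Op 3: N0 marks N2=suspect -> (suspect,v1)
Op 4: N2 marks N1=dead -> (dead,v1)
Op 5: N2 marks N1=dead -> (dead,v2)
Op 6: N0 marks N2=alive -> (alive,v2)

Answer: N0=alive,0 N1=dead,2 N2=alive,0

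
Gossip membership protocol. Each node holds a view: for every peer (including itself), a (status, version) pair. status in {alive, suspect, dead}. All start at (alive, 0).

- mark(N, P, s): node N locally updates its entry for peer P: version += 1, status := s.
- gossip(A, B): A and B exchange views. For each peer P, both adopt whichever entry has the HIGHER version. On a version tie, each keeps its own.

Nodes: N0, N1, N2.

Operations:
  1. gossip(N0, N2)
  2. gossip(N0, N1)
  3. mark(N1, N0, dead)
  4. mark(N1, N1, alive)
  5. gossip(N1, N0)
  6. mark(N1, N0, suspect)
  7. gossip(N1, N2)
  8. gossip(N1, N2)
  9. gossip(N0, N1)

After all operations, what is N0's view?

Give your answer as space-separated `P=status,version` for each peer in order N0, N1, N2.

Answer: N0=suspect,2 N1=alive,1 N2=alive,0

Derivation:
Op 1: gossip N0<->N2 -> N0.N0=(alive,v0) N0.N1=(alive,v0) N0.N2=(alive,v0) | N2.N0=(alive,v0) N2.N1=(alive,v0) N2.N2=(alive,v0)
Op 2: gossip N0<->N1 -> N0.N0=(alive,v0) N0.N1=(alive,v0) N0.N2=(alive,v0) | N1.N0=(alive,v0) N1.N1=(alive,v0) N1.N2=(alive,v0)
Op 3: N1 marks N0=dead -> (dead,v1)
Op 4: N1 marks N1=alive -> (alive,v1)
Op 5: gossip N1<->N0 -> N1.N0=(dead,v1) N1.N1=(alive,v1) N1.N2=(alive,v0) | N0.N0=(dead,v1) N0.N1=(alive,v1) N0.N2=(alive,v0)
Op 6: N1 marks N0=suspect -> (suspect,v2)
Op 7: gossip N1<->N2 -> N1.N0=(suspect,v2) N1.N1=(alive,v1) N1.N2=(alive,v0) | N2.N0=(suspect,v2) N2.N1=(alive,v1) N2.N2=(alive,v0)
Op 8: gossip N1<->N2 -> N1.N0=(suspect,v2) N1.N1=(alive,v1) N1.N2=(alive,v0) | N2.N0=(suspect,v2) N2.N1=(alive,v1) N2.N2=(alive,v0)
Op 9: gossip N0<->N1 -> N0.N0=(suspect,v2) N0.N1=(alive,v1) N0.N2=(alive,v0) | N1.N0=(suspect,v2) N1.N1=(alive,v1) N1.N2=(alive,v0)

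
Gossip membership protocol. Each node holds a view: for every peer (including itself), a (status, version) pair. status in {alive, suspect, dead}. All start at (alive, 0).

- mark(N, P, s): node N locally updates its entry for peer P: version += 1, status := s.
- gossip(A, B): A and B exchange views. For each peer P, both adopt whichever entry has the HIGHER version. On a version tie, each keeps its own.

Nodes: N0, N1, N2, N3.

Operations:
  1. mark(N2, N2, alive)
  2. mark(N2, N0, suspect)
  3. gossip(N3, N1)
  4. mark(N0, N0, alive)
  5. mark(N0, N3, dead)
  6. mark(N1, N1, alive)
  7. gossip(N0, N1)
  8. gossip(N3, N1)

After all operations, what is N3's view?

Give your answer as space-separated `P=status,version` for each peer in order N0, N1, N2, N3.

Answer: N0=alive,1 N1=alive,1 N2=alive,0 N3=dead,1

Derivation:
Op 1: N2 marks N2=alive -> (alive,v1)
Op 2: N2 marks N0=suspect -> (suspect,v1)
Op 3: gossip N3<->N1 -> N3.N0=(alive,v0) N3.N1=(alive,v0) N3.N2=(alive,v0) N3.N3=(alive,v0) | N1.N0=(alive,v0) N1.N1=(alive,v0) N1.N2=(alive,v0) N1.N3=(alive,v0)
Op 4: N0 marks N0=alive -> (alive,v1)
Op 5: N0 marks N3=dead -> (dead,v1)
Op 6: N1 marks N1=alive -> (alive,v1)
Op 7: gossip N0<->N1 -> N0.N0=(alive,v1) N0.N1=(alive,v1) N0.N2=(alive,v0) N0.N3=(dead,v1) | N1.N0=(alive,v1) N1.N1=(alive,v1) N1.N2=(alive,v0) N1.N3=(dead,v1)
Op 8: gossip N3<->N1 -> N3.N0=(alive,v1) N3.N1=(alive,v1) N3.N2=(alive,v0) N3.N3=(dead,v1) | N1.N0=(alive,v1) N1.N1=(alive,v1) N1.N2=(alive,v0) N1.N3=(dead,v1)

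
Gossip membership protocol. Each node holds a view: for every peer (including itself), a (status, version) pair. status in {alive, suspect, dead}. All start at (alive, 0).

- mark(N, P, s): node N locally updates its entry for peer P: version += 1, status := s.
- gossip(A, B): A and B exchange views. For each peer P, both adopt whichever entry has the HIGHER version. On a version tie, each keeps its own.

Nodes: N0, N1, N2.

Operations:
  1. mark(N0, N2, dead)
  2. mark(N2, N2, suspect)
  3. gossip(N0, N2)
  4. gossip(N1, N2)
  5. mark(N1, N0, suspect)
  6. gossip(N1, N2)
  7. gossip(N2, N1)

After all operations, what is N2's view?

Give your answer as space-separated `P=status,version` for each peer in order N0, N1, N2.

Answer: N0=suspect,1 N1=alive,0 N2=suspect,1

Derivation:
Op 1: N0 marks N2=dead -> (dead,v1)
Op 2: N2 marks N2=suspect -> (suspect,v1)
Op 3: gossip N0<->N2 -> N0.N0=(alive,v0) N0.N1=(alive,v0) N0.N2=(dead,v1) | N2.N0=(alive,v0) N2.N1=(alive,v0) N2.N2=(suspect,v1)
Op 4: gossip N1<->N2 -> N1.N0=(alive,v0) N1.N1=(alive,v0) N1.N2=(suspect,v1) | N2.N0=(alive,v0) N2.N1=(alive,v0) N2.N2=(suspect,v1)
Op 5: N1 marks N0=suspect -> (suspect,v1)
Op 6: gossip N1<->N2 -> N1.N0=(suspect,v1) N1.N1=(alive,v0) N1.N2=(suspect,v1) | N2.N0=(suspect,v1) N2.N1=(alive,v0) N2.N2=(suspect,v1)
Op 7: gossip N2<->N1 -> N2.N0=(suspect,v1) N2.N1=(alive,v0) N2.N2=(suspect,v1) | N1.N0=(suspect,v1) N1.N1=(alive,v0) N1.N2=(suspect,v1)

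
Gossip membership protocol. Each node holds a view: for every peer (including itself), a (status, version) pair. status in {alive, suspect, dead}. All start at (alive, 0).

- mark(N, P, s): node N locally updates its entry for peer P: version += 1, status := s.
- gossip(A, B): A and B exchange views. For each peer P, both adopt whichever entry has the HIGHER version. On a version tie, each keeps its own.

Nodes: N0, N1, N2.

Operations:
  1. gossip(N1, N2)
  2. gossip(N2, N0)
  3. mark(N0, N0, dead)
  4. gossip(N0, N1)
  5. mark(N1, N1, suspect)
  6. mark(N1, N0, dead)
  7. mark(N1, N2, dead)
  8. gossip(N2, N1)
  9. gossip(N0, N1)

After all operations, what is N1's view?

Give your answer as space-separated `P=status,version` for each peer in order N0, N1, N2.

Answer: N0=dead,2 N1=suspect,1 N2=dead,1

Derivation:
Op 1: gossip N1<->N2 -> N1.N0=(alive,v0) N1.N1=(alive,v0) N1.N2=(alive,v0) | N2.N0=(alive,v0) N2.N1=(alive,v0) N2.N2=(alive,v0)
Op 2: gossip N2<->N0 -> N2.N0=(alive,v0) N2.N1=(alive,v0) N2.N2=(alive,v0) | N0.N0=(alive,v0) N0.N1=(alive,v0) N0.N2=(alive,v0)
Op 3: N0 marks N0=dead -> (dead,v1)
Op 4: gossip N0<->N1 -> N0.N0=(dead,v1) N0.N1=(alive,v0) N0.N2=(alive,v0) | N1.N0=(dead,v1) N1.N1=(alive,v0) N1.N2=(alive,v0)
Op 5: N1 marks N1=suspect -> (suspect,v1)
Op 6: N1 marks N0=dead -> (dead,v2)
Op 7: N1 marks N2=dead -> (dead,v1)
Op 8: gossip N2<->N1 -> N2.N0=(dead,v2) N2.N1=(suspect,v1) N2.N2=(dead,v1) | N1.N0=(dead,v2) N1.N1=(suspect,v1) N1.N2=(dead,v1)
Op 9: gossip N0<->N1 -> N0.N0=(dead,v2) N0.N1=(suspect,v1) N0.N2=(dead,v1) | N1.N0=(dead,v2) N1.N1=(suspect,v1) N1.N2=(dead,v1)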